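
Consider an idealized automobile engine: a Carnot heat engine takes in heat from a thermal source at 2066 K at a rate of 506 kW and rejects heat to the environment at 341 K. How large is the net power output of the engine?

η_rev = 1 − T_C/T_H = 1 − 341.00/2066.00 = 0.8349.
W = η·Q_H = 0.8349 × 506 = 422 kW.

Ẇ ≈ 422 kW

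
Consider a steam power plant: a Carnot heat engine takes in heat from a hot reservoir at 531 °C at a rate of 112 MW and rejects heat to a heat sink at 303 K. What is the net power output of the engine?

T_H = 531 °C → 531 + 273.15 = 804.15 K.
Since the cycle is reversible, η = 1 − T_C/T_H = 1 − 303.00/804.15 = 0.6232.
W = η·Q_H = 0.6232 × 112 = 69.8 MW.

Ẇ ≈ 69.8 MW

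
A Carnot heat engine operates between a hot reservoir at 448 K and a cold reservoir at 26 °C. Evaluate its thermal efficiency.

η ≈ 0.332

T_C = 26 °C → 26 + 273.15 = 299.15 K.
For a reversible engine, η = 1 − T_C/T_H = 1 − 299.15/448.00 = 0.332.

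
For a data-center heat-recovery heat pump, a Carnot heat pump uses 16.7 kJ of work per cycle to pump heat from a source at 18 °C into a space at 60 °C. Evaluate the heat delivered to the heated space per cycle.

T_H = 60 °C → 60 + 273.15 = 333.15 K.
T_C = 18 °C → 18 + 273.15 = 291.15 K.
Reversible heating COP: COP_HP = T_H/(T_H − T_C) = 333.15/42.00 = 7.9321.
Q_H = COP_HP · W = 7.9321 × 16.7 = 132.5 kJ.

Q_H ≈ 132.5 kJ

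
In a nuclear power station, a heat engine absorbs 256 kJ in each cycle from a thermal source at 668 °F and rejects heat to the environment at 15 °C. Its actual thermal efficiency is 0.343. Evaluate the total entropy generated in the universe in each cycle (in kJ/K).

ΔS_univ ≈ 0.175 kJ/K

T_H = 668 °F → (668 − 32) × 5/9 = 353.33 °C = 626.48 K.
T_C = 15 °C → 15 + 273.15 = 288.15 K.
W = η·Q_H = 0.343 × 256 = 87.81 kJ, so Q_C = Q_H − W = 168.2 kJ.
Reservoir entropy changes: ΔS_H = −Q_H/T_H = −256/626.48 = -0.4086 kJ/K and ΔS_C = +Q_C/T_C = 168.2/288.15 = 0.5837 kJ/K.
ΔS_univ = −Q_H/T_H + Q_C/T_C = 0.175 kJ/K (> 0, since η = 0.343 < η_Carnot = 0.540).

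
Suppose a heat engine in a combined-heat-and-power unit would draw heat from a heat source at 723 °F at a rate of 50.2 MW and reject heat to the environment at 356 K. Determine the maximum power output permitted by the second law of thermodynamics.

Ẇ_max ≈ 23.0 MW

T_H = 723 °F → (723 − 32) × 5/9 = 383.89 °C = 657.04 K.
By the Carnot theorem, η_max = 1 − T_C/T_H = 1 − 356.00/657.04 = 0.4582.
W_max = η_max · Q_H = 0.4582 × 50.2 = 23.0 MW.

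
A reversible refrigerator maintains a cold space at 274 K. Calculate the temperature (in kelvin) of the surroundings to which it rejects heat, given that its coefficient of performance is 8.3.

COP_R = T_C/(T_H − T_C) ⇒ T_H = T_C·(1 + 1/COP_R) = 274.00 × (1 + 1/8.3) = 307.0 K.

T_H ≈ 307.0 K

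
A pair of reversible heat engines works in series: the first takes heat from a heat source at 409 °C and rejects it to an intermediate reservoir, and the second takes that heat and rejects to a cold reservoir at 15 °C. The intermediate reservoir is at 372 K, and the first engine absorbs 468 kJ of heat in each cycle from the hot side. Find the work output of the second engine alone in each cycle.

T_H = 409 °C → 409 + 273.15 = 682.15 K.
T_C = 15 °C → 15 + 273.15 = 288.15 K.
Heat entering the second stage: Q_m = Q_H·(T_m/T_H) = 468 × 372.00/682.15 = 255 kJ.
Second-stage efficiency η₂ = 1 − T_C/T_m = 1 − 288.15/372.00 = 0.2254, so W₂ = η₂·Q_m = 57.5 kJ.

W₂ ≈ 57.5 kJ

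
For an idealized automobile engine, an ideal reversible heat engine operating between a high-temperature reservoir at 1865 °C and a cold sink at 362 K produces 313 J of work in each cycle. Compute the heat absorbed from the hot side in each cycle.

T_H = 1865 °C → 1865 + 273.15 = 2138.15 K.
Carnot efficiency: η = 1 − T_C/T_H = 1 − 362.00/2138.15 = 0.8307.
Q_H = W/η = 313/0.8307 = 376.8 J.

Q_H ≈ 376.8 J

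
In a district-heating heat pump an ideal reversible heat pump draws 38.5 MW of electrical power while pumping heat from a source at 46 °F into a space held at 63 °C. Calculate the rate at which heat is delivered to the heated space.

T_H = 63 °C → 63 + 273.15 = 336.15 K.
T_C = 46 °F → (46 − 32) × 5/9 = 7.78 °C = 280.93 K.
COP_HP = T_H/(T_H − T_C) = 336.15/55.22 = 6.0872.
Q_H = COP_HP · W = 6.0872 × 38.5 = 234 MW.

Q̇_H ≈ 234 MW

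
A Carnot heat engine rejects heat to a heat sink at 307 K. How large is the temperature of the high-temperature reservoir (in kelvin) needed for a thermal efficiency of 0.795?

From η = 1 − T_C/T_H, solving for T_H gives T_H = T_C/(1 − η) = 307.00/(1 − 0.795) = 1498 K.

T_H ≈ 1498 K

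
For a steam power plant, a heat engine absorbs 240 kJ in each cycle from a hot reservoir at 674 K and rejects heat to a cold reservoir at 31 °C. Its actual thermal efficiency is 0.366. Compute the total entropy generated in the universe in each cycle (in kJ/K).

ΔS_univ ≈ 0.1442 kJ/K

T_C = 31 °C → 31 + 273.15 = 304.15 K.
W = η·Q_H = 0.366 × 240 = 87.84 kJ, so Q_C = Q_H − W = 152.2 kJ.
Reservoir entropy changes: ΔS_H = −Q_H/T_H = −240/674.00 = -0.3561 kJ/K and ΔS_C = +Q_C/T_C = 152.2/304.15 = 0.5003 kJ/K.
ΔS_univ = −Q_H/T_H + Q_C/T_C = 0.1442 kJ/K (> 0, since η = 0.366 < η_Carnot = 0.549).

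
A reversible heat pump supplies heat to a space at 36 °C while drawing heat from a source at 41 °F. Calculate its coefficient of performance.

COP_HP ≈ 9.97

T_H = 36 °C → 36 + 273.15 = 309.15 K.
T_C = 41 °F → (41 − 32) × 5/9 = 5.00 °C = 278.15 K.
Reversible heating COP: COP_HP = T_H/(T_H − T_C) = 309.15/(309.15 − 278.15) = 9.97.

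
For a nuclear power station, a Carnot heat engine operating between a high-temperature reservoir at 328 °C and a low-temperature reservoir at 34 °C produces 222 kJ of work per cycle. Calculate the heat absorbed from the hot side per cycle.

Q_H ≈ 454 kJ

T_H = 328 °C → 328 + 273.15 = 601.15 K.
T_C = 34 °C → 34 + 273.15 = 307.15 K.
Since the cycle is reversible, η = 1 − T_C/T_H = 1 − 307.15/601.15 = 0.4891.
Q_H = W/η = 222/0.4891 = 454 kJ.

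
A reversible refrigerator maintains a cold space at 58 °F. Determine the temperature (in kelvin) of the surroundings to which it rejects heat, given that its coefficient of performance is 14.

T_H ≈ 308 K

T_C = 58 °F → (58 − 32) × 5/9 = 14.44 °C = 287.59 K.
COP_R = T_C/(T_H − T_C) ⇒ T_H = T_C·(1 + 1/COP_R) = 287.59 × (1 + 1/14) = 308 K.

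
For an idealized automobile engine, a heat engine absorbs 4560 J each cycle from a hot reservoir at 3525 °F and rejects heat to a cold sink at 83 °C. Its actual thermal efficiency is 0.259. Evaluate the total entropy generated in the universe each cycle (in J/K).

ΔS_univ ≈ 7.43 J/K

T_H = 3525 °F → (3525 − 32) × 5/9 = 1940.56 °C = 2213.71 K.
T_C = 83 °C → 83 + 273.15 = 356.15 K.
W = η·Q_H = 0.259 × 4560 = 1181 J, so Q_C = Q_H − W = 3379 J.
Reservoir entropy changes: ΔS_H = −Q_H/T_H = −4560/2213.71 = -2.060 J/K and ΔS_C = +Q_C/T_C = 3379/356.15 = 9.487 J/K.
ΔS_univ = −Q_H/T_H + Q_C/T_C = 7.43 J/K (> 0, since η = 0.259 < η_Carnot = 0.839).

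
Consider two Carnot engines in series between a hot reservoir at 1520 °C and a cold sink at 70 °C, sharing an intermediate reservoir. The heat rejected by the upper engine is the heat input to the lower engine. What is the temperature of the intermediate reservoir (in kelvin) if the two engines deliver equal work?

T_H = 1520 °C → 1520 + 273.15 = 1793.15 K.
T_C = 70 °C → 70 + 273.15 = 343.15 K.
For reversible stages Q_m = Q_H·(T_m/T_H). Setting W₁ = Q_H(1 − T_m/T_H) equal to W₂ = Q_m(1 − T_C/T_m) = Q_H·(T_m − T_C)/T_H gives T_H − T_m = T_m − T_C, so T_m = (T_H + T_C)/2 = (1793.15 + 343.15)/2 = 1070 K.

T_m ≈ 1070 K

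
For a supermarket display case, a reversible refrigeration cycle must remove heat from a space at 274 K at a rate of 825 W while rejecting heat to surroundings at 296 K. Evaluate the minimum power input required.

Ẇ_in ≈ 66.24 W

For a reversible refrigerator, COP_R = T_C/(T_H − T_C) = 274.00/22.00 = 12.4545.
W = Q_C/COP_R = 825/12.4545 = 66.24 W.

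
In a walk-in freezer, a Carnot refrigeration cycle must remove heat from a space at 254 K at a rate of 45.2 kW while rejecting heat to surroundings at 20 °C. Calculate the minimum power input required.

T_H = 20 °C → 20 + 273.15 = 293.15 K.
The reversible coefficient of performance is COP_R = T_C/(T_H − T_C) = 254.00/39.15 = 6.4879.
W = Q_C/COP_R = 45.2/6.4879 = 6.97 kW.

Ẇ_in ≈ 6.97 kW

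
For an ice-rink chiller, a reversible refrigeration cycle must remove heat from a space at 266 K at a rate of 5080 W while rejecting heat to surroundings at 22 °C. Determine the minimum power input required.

Ẇ_in ≈ 556.7 W

T_H = 22 °C → 22 + 273.15 = 295.15 K.
The reversible coefficient of performance is COP_R = T_C/(T_H − T_C) = 266.00/29.15 = 9.1252.
W = Q_C/COP_R = 5080/9.1252 = 556.7 W.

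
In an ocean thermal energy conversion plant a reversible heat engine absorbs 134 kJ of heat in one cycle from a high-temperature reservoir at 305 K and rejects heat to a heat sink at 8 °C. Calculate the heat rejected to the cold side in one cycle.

T_C = 8 °C → 8 + 273.15 = 281.15 K.
η_rev = 1 − T_C/T_H = 1 − 281.15/305.00 = 0.0782.
For a reversible cycle Q_C/Q_H = T_C/T_H, so Q_C = 134 × 281.15/305.00 = 124 kJ.

Q_C ≈ 124 kJ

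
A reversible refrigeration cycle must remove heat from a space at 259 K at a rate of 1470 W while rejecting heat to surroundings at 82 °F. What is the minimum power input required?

T_H = 82 °F → (82 − 32) × 5/9 = 27.78 °C = 300.93 K.
Carnot COP: COP_R = T_C/(T_H − T_C) = 259.00/41.93 = 6.1773.
W = Q_C/COP_R = 1470/6.1773 = 238 W.

Ẇ_in ≈ 238 W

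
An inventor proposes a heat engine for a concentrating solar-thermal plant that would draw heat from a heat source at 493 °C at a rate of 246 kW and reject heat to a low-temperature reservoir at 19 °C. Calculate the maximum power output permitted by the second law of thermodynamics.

Ẇ_max ≈ 152.2 kW

T_H = 493 °C → 493 + 273.15 = 766.15 K.
T_C = 19 °C → 19 + 273.15 = 292.15 K.
The second-law ceiling is the Carnot efficiency, η_max = 1 − T_C/T_H = 1 − 292.15/766.15 = 0.6187.
W_max = η_max · Q_H = 0.6187 × 246 = 152.2 kW.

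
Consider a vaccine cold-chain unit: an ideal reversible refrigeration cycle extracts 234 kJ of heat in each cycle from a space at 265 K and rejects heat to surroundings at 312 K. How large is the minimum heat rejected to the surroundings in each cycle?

Q_H ≈ 276 kJ

For a reversible cycle Q_H/Q_C = T_H/T_C, so Q_H = Q_C·T_H/T_C = 234 × 312.00/265.00 = 276 kJ.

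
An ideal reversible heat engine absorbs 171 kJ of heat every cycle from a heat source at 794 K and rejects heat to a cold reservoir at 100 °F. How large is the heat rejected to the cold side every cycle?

T_C = 100 °F → (100 − 32) × 5/9 = 37.78 °C = 310.93 K.
Carnot efficiency: η = 1 − T_C/T_H = 1 − 310.93/794.00 = 0.6084.
For a reversible cycle Q_C/Q_H = T_C/T_H, so Q_C = 171 × 310.93/794.00 = 66.96 kJ.

Q_C ≈ 66.96 kJ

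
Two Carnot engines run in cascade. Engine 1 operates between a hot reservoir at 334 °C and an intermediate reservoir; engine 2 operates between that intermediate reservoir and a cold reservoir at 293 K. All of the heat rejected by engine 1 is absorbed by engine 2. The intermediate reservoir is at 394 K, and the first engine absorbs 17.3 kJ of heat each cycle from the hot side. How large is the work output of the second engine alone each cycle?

T_H = 334 °C → 334 + 273.15 = 607.15 K.
Heat entering the second stage: Q_m = Q_H·(T_m/T_H) = 17.3 × 394.00/607.15 = 11.2 kJ.
Second-stage efficiency η₂ = 1 − T_C/T_m = 1 − 293.00/394.00 = 0.2563, so W₂ = η₂·Q_m = 2.88 kJ.

W₂ ≈ 2.88 kJ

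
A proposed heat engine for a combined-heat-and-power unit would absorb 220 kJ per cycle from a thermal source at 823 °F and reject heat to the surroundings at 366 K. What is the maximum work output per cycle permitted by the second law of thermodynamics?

W_max ≈ 107 kJ

T_H = 823 °F → (823 − 32) × 5/9 = 439.44 °C = 712.59 K.
The upper bound on efficiency is η_max = 1 − T_C/T_H = 1 − 366.00/712.59 = 0.4864.
W_max = η_max · Q_H = 0.4864 × 220 = 107 kJ.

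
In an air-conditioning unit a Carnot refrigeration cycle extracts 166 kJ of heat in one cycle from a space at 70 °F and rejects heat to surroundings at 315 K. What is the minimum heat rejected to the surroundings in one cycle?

T_C = 70 °F → (70 − 32) × 5/9 = 21.11 °C = 294.26 K.
For a reversible cycle Q_H/Q_C = T_H/T_C, so Q_H = Q_C·T_H/T_C = 166 × 315.00/294.26 = 178 kJ.

Q_H ≈ 178 kJ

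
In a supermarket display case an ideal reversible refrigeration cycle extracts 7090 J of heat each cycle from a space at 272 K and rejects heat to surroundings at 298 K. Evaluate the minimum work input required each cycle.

For a reversible refrigerator, COP_R = T_C/(T_H − T_C) = 272.00/26.00 = 10.4615.
W = Q_C/COP_R = 7090/10.4615 = 678 J.

W_in ≈ 678 J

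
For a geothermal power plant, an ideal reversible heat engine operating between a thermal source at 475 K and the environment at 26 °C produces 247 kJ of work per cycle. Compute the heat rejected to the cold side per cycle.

T_C = 26 °C → 26 + 273.15 = 299.15 K.
η_rev = 1 − T_C/T_H = 1 − 299.15/475.00 = 0.3702.
Since Q_C/Q_H = T_C/T_H and Q_H = W/η, Q_C = W·T_C/(T_H − T_C) = 247 × 299.15/175.85 = 420 kJ.

Q_C ≈ 420 kJ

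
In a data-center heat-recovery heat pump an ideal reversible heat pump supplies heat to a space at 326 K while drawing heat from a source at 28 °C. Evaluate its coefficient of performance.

T_C = 28 °C → 28 + 273.15 = 301.15 K.
The Carnot heat-pump COP is COP_HP = T_H/(T_H − T_C) = 326.00/(326.00 − 301.15) = 13.12.

COP_HP ≈ 13.12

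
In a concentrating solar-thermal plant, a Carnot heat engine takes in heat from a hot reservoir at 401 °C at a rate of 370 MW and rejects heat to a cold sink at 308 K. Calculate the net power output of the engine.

T_H = 401 °C → 401 + 273.15 = 674.15 K.
The Carnot efficiency is η = 1 − T_C/T_H = 1 − 308.00/674.15 = 0.5431.
W = η·Q_H = 0.5431 × 370 = 201.0 MW.

Ẇ ≈ 201.0 MW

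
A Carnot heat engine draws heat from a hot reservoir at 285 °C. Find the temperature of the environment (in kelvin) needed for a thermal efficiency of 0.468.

T_C ≈ 297 K

T_H = 285 °C → 285 + 273.15 = 558.15 K.
From η = 1 − T_C/T_H, T_C = T_H·(1 − η) = 558.15 × (1 − 0.468) = 297 K.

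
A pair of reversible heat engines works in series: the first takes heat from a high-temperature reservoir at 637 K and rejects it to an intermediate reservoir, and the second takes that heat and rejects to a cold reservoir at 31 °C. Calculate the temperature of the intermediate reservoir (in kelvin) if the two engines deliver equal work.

T_m ≈ 470.6 K

T_C = 31 °C → 31 + 273.15 = 304.15 K.
For reversible stages Q_m = Q_H·(T_m/T_H). Setting W₁ = Q_H(1 − T_m/T_H) equal to W₂ = Q_m(1 − T_C/T_m) = Q_H·(T_m − T_C)/T_H gives T_H − T_m = T_m − T_C, so T_m = (T_H + T_C)/2 = (637.00 + 304.15)/2 = 470.6 K.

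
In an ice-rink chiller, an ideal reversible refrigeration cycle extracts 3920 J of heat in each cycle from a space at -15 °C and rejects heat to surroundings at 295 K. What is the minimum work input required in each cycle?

W_in ≈ 560 J

T_C = -15 °C → -15 + 273.15 = 258.15 K.
The reversible coefficient of performance is COP_R = T_C/(T_H − T_C) = 258.15/36.85 = 7.0054.
W = Q_C/COP_R = 3920/7.0054 = 560 J.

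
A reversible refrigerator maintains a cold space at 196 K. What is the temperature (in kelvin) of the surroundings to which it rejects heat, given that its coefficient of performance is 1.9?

COP_R = T_C/(T_H − T_C) ⇒ T_H = T_C·(1 + 1/COP_R) = 196.00 × (1 + 1/1.9) = 299 K.

T_H ≈ 299 K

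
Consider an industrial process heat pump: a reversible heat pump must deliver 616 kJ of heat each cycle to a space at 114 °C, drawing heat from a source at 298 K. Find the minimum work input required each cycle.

W_in ≈ 141.8 kJ

T_H = 114 °C → 114 + 273.15 = 387.15 K.
The Carnot heat-pump COP is COP_HP = T_H/(T_H − T_C) = 387.15/89.15 = 4.3427.
W = Q_H/COP_HP = 616/4.3427 = 141.8 kJ.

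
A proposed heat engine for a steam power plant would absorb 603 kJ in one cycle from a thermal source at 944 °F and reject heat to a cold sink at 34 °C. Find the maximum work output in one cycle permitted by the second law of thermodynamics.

T_H = 944 °F → (944 − 32) × 5/9 = 506.67 °C = 779.82 K.
T_C = 34 °C → 34 + 273.15 = 307.15 K.
The upper bound on efficiency is η_max = 1 − T_C/T_H = 1 − 307.15/779.82 = 0.6061.
W_max = η_max · Q_H = 0.6061 × 603 = 365.5 kJ.

W_max ≈ 365.5 kJ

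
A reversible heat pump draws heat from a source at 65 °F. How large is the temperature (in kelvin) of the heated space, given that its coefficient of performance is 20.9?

T_H ≈ 306 K

T_C = 65 °F → (65 − 32) × 5/9 = 18.33 °C = 291.48 K.
COP_HP = T_H/(T_H − T_C) ⇒ T_H = T_C·COP_HP/(COP_HP − 1) = 291.48 × 20.9/(20.9 − 1) = 306 K.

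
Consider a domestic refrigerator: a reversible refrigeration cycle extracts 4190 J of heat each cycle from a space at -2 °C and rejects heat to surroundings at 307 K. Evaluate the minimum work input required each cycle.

T_C = -2 °C → -2 + 273.15 = 271.15 K.
COP_R = T_C/(T_H − T_C) = 271.15/35.85 = 7.5635.
W = Q_C/COP_R = 4190/7.5635 = 554.0 J.

W_in ≈ 554.0 J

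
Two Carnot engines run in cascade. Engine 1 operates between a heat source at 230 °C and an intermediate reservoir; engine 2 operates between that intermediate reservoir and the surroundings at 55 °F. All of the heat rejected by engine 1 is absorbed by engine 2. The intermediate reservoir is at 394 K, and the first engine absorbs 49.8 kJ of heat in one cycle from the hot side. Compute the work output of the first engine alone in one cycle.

W₁ ≈ 10.8 kJ

T_H = 230 °C → 230 + 273.15 = 503.15 K.
T_C = 55 °F → (55 − 32) × 5/9 = 12.78 °C = 285.93 K.
First-stage efficiency η₁ = 1 − T_m/T_H = 1 − 394.00/503.15 = 0.2169.
W₁ = η₁·Q_H = 0.2169 × 49.8 = 10.8 kJ.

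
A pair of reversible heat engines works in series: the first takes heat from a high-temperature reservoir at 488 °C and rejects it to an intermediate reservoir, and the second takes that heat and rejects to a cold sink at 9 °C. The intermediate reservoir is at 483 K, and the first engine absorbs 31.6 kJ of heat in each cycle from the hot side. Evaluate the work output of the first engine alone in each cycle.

W₁ ≈ 11.55 kJ

T_H = 488 °C → 488 + 273.15 = 761.15 K.
T_C = 9 °C → 9 + 273.15 = 282.15 K.
First-stage efficiency η₁ = 1 − T_m/T_H = 1 − 483.00/761.15 = 0.3654.
W₁ = η₁·Q_H = 0.3654 × 31.6 = 11.55 kJ.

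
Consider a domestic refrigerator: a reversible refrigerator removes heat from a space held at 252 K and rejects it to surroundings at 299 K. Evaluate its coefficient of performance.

For a reversible refrigerator, COP_R = T_C/(T_H − T_C) = 252.00/(299.00 − 252.00) = 5.362.

COP_R ≈ 5.362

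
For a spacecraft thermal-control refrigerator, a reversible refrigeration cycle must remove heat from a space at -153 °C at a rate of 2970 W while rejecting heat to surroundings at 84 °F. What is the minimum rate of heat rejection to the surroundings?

Q̇_H ≈ 7470 W

T_H = 84 °F → (84 − 32) × 5/9 = 28.89 °C = 302.04 K.
T_C = -153 °C → -153 + 273.15 = 120.15 K.
For a reversible cycle Q_H/Q_C = T_H/T_C, so Q_H = Q_C·T_H/T_C = 2970 × 302.04/120.15 = 7470 W.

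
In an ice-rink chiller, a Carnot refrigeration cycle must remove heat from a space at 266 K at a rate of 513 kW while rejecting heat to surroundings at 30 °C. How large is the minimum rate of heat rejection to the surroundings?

T_H = 30 °C → 30 + 273.15 = 303.15 K.
For a reversible cycle Q_H/Q_C = T_H/T_C, so Q_H = Q_C·T_H/T_C = 513 × 303.15/266.00 = 584.6 kW.

Q̇_H ≈ 584.6 kW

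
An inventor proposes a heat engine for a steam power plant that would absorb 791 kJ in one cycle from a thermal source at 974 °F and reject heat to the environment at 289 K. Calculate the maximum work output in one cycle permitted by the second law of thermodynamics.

W_max ≈ 504 kJ

T_H = 974 °F → (974 − 32) × 5/9 = 523.33 °C = 796.48 K.
The second-law ceiling is the Carnot efficiency, η_max = 1 − T_C/T_H = 1 − 289.00/796.48 = 0.6372.
W_max = η_max · Q_H = 0.6372 × 791 = 504 kJ.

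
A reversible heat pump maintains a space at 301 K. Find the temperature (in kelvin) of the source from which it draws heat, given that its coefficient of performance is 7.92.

T_C ≈ 263.0 K

COP_HP = T_H/(T_H − T_C) ⇒ T_C = T_H·(COP_HP − 1)/COP_HP = 301.00 × (7.92 − 1)/7.92 = 263.0 K.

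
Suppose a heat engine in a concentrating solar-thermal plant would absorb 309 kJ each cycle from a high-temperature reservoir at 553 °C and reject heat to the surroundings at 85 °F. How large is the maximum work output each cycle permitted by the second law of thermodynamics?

W_max ≈ 196 kJ

T_H = 553 °C → 553 + 273.15 = 826.15 K.
T_C = 85 °F → (85 − 32) × 5/9 = 29.44 °C = 302.59 K.
The second-law ceiling is the Carnot efficiency, η_max = 1 − T_C/T_H = 1 − 302.59/826.15 = 0.6337.
W_max = η_max · Q_H = 0.6337 × 309 = 196 kJ.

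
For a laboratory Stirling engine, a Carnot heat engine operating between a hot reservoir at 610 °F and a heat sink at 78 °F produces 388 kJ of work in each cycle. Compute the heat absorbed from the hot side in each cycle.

T_H = 610 °F → (610 − 32) × 5/9 = 321.11 °C = 594.26 K.
T_C = 78 °F → (78 − 32) × 5/9 = 25.56 °C = 298.71 K.
The Carnot efficiency is η = 1 − T_C/T_H = 1 − 298.71/594.26 = 0.4973.
Q_H = W/η = 388/0.4973 = 780 kJ.

Q_H ≈ 780 kJ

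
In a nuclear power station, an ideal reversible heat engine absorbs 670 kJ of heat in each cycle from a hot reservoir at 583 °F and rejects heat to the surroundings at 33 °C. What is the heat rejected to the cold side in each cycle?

Q_C ≈ 354 kJ

T_H = 583 °F → (583 − 32) × 5/9 = 306.11 °C = 579.26 K.
T_C = 33 °C → 33 + 273.15 = 306.15 K.
Carnot efficiency: η = 1 − T_C/T_H = 1 − 306.15/579.26 = 0.4715.
For a reversible cycle Q_C/Q_H = T_C/T_H, so Q_C = 670 × 306.15/579.26 = 354 kJ.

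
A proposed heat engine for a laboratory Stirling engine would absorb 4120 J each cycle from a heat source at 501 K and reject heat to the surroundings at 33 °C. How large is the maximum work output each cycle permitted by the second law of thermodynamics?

W_max ≈ 1602 J

T_C = 33 °C → 33 + 273.15 = 306.15 K.
The second-law ceiling is the Carnot efficiency, η_max = 1 − T_C/T_H = 1 − 306.15/501.00 = 0.3889.
W_max = η_max · Q_H = 0.3889 × 4120 = 1602 J.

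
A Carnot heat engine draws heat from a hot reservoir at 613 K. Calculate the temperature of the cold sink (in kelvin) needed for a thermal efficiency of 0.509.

T_C ≈ 301 K

From η = 1 − T_C/T_H, T_C = T_H·(1 − η) = 613.00 × (1 − 0.509) = 301 K.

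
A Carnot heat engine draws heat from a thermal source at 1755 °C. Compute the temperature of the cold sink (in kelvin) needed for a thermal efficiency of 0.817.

T_H = 1755 °C → 1755 + 273.15 = 2028.15 K.
From η = 1 − T_C/T_H, T_C = T_H·(1 − η) = 2028.15 × (1 − 0.817) = 371 K.

T_C ≈ 371 K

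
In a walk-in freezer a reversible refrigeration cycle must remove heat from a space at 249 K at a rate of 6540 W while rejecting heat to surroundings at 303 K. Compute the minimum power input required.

Ẇ_in ≈ 1420 W

Carnot COP: COP_R = T_C/(T_H − T_C) = 249.00/54.00 = 4.6111.
W = Q_C/COP_R = 6540/4.6111 = 1420 W.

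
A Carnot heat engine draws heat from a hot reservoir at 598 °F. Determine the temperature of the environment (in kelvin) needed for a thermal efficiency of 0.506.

T_C ≈ 290.3 K

T_H = 598 °F → (598 − 32) × 5/9 = 314.44 °C = 587.59 K.
From η = 1 − T_C/T_H, T_C = T_H·(1 − η) = 587.59 × (1 − 0.506) = 290.3 K.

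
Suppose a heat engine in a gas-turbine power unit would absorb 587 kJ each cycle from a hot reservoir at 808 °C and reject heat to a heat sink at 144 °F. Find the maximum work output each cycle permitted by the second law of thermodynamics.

W_max ≈ 405 kJ

T_H = 808 °C → 808 + 273.15 = 1081.15 K.
T_C = 144 °F → (144 − 32) × 5/9 = 62.22 °C = 335.37 K.
The upper bound on efficiency is η_max = 1 − T_C/T_H = 1 − 335.37/1081.15 = 0.6898.
W_max = η_max · Q_H = 0.6898 × 587 = 405 kJ.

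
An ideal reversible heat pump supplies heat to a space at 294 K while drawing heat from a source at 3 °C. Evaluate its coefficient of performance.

COP_HP ≈ 16.47

T_C = 3 °C → 3 + 273.15 = 276.15 K.
COP_HP = T_H/(T_H − T_C) = 294.00/(294.00 − 276.15) = 16.47.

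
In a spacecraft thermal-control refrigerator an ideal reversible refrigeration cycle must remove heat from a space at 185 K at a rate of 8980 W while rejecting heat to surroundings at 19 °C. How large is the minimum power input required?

T_H = 19 °C → 19 + 273.15 = 292.15 K.
Carnot COP: COP_R = T_C/(T_H − T_C) = 185.00/107.15 = 1.7266.
W = Q_C/COP_R = 8980/1.7266 = 5200 W.

Ẇ_in ≈ 5200 W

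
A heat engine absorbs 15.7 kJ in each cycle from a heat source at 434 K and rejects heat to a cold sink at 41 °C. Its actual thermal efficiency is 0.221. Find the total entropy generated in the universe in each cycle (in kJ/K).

T_C = 41 °C → 41 + 273.15 = 314.15 K.
W = η·Q_H = 0.221 × 15.7 = 3.470 kJ, so Q_C = Q_H − W = 12.23 kJ.
Reservoir entropy changes: ΔS_H = −Q_H/T_H = −15.7/434.00 = -0.03618 kJ/K and ΔS_C = +Q_C/T_C = 12.23/314.15 = 0.03893 kJ/K.
ΔS_univ = −Q_H/T_H + Q_C/T_C = 0.00276 kJ/K (> 0, since η = 0.221 < η_Carnot = 0.276).

ΔS_univ ≈ 0.00276 kJ/K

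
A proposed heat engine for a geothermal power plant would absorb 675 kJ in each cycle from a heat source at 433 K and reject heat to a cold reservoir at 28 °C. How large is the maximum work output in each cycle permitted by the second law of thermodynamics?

T_C = 28 °C → 28 + 273.15 = 301.15 K.
The second-law ceiling is the Carnot efficiency, η_max = 1 − T_C/T_H = 1 − 301.15/433.00 = 0.3045.
W_max = η_max · Q_H = 0.3045 × 675 = 205.5 kJ.

W_max ≈ 205.5 kJ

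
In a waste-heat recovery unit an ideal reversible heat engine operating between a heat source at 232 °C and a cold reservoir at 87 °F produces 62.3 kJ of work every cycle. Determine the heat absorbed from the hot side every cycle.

Q_H ≈ 156 kJ

T_H = 232 °C → 232 + 273.15 = 505.15 K.
T_C = 87 °F → (87 − 32) × 5/9 = 30.56 °C = 303.71 K.
η_rev = 1 − T_C/T_H = 1 − 303.71/505.15 = 0.3988.
Q_H = W/η = 62.3/0.3988 = 156 kJ.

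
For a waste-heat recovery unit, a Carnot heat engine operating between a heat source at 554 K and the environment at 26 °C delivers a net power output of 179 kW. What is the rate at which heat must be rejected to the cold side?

T_C = 26 °C → 26 + 273.15 = 299.15 K.
Carnot efficiency: η = 1 − T_C/T_H = 1 − 299.15/554.00 = 0.4600.
Since Q_C/Q_H = T_C/T_H and Q_H = W/η, Q_C = W·T_C/(T_H − T_C) = 179 × 299.15/254.85 = 210 kW.

Q̇_C ≈ 210 kW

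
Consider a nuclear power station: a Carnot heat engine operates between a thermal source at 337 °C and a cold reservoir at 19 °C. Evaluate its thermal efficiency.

T_H = 337 °C → 337 + 273.15 = 610.15 K.
T_C = 19 °C → 19 + 273.15 = 292.15 K.
Carnot efficiency: η = 1 − T_C/T_H = 1 − 292.15/610.15 = 0.521.

η ≈ 0.521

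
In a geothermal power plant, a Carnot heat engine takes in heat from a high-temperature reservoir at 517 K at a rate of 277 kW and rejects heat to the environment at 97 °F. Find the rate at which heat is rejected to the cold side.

T_C = 97 °F → (97 − 32) × 5/9 = 36.11 °C = 309.26 K.
η_rev = 1 − T_C/T_H = 1 − 309.26/517.00 = 0.4018.
For a reversible cycle Q_C/Q_H = T_C/T_H, so Q_C = 277 × 309.26/517.00 = 166 kW.

Q̇_C ≈ 166 kW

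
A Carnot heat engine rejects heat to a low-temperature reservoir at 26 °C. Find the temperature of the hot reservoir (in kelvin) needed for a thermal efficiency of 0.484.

T_H ≈ 580 K

T_C = 26 °C → 26 + 273.15 = 299.15 K.
From η = 1 − T_C/T_H, solving for T_H gives T_H = T_C/(1 − η) = 299.15/(1 − 0.484) = 580 K.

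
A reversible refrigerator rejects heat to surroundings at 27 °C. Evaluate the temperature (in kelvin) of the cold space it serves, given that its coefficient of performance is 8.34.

T_H = 27 °C → 27 + 273.15 = 300.15 K.
COP_R = T_C/(T_H − T_C) ⇒ T_C = T_H·COP_R/(1 + COP_R) = 300.15 × 8.34/(1 + 8.34) = 268.0 K.

T_C ≈ 268.0 K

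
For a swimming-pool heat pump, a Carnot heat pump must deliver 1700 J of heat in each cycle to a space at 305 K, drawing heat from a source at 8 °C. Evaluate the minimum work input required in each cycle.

T_C = 8 °C → 8 + 273.15 = 281.15 K.
COP_HP = T_H/(T_H − T_C) = 305.00/23.85 = 12.7883.
W = Q_H/COP_HP = 1700/12.7883 = 133 J.

W_in ≈ 133 J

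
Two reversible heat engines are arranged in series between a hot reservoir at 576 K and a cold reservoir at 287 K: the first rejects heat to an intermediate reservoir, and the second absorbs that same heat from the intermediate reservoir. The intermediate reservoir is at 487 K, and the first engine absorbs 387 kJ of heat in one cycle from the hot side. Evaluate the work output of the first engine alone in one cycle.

First-stage efficiency η₁ = 1 − T_m/T_H = 1 − 487.00/576.00 = 0.1545.
W₁ = η₁·Q_H = 0.1545 × 387 = 59.8 kJ.

W₁ ≈ 59.8 kJ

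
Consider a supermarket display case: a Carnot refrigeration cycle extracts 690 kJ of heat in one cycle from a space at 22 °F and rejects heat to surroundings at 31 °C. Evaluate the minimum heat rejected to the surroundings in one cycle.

Q_H ≈ 784 kJ

T_H = 31 °C → 31 + 273.15 = 304.15 K.
T_C = 22 °F → (22 − 32) × 5/9 = -5.56 °C = 267.59 K.
For a reversible cycle Q_H/Q_C = T_H/T_C, so Q_H = Q_C·T_H/T_C = 690 × 304.15/267.59 = 784 kJ.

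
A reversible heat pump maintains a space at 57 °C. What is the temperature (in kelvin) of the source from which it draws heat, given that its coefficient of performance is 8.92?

T_H = 57 °C → 57 + 273.15 = 330.15 K.
COP_HP = T_H/(T_H − T_C) ⇒ T_C = T_H·(COP_HP − 1)/COP_HP = 330.15 × (8.92 − 1)/8.92 = 293 K.

T_C ≈ 293 K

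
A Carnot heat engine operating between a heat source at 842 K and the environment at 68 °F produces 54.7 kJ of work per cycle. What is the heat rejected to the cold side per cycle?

Q_C ≈ 29.2 kJ

T_C = 68 °F → (68 − 32) × 5/9 = 20.00 °C = 293.15 K.
Since the cycle is reversible, η = 1 − T_C/T_H = 1 − 293.15/842.00 = 0.6518.
Since Q_C/Q_H = T_C/T_H and Q_H = W/η, Q_C = W·T_C/(T_H − T_C) = 54.7 × 293.15/548.85 = 29.2 kJ.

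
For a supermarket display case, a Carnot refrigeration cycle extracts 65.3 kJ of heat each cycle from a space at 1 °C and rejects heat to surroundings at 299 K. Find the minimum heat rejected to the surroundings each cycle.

T_C = 1 °C → 1 + 273.15 = 274.15 K.
For a reversible cycle Q_H/Q_C = T_H/T_C, so Q_H = Q_C·T_H/T_C = 65.3 × 299.00/274.15 = 71.2 kJ.

Q_H ≈ 71.2 kJ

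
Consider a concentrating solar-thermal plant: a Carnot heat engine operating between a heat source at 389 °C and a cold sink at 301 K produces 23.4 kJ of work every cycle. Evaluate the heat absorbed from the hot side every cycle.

T_H = 389 °C → 389 + 273.15 = 662.15 K.
η_rev = 1 − T_C/T_H = 1 − 301.00/662.15 = 0.5454.
Q_H = W/η = 23.4/0.5454 = 42.9 kJ.

Q_H ≈ 42.9 kJ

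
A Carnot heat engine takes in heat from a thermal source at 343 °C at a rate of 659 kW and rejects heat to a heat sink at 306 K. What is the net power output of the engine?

Ẇ ≈ 332 kW

T_H = 343 °C → 343 + 273.15 = 616.15 K.
Carnot efficiency: η = 1 − T_C/T_H = 1 − 306.00/616.15 = 0.5034.
W = η·Q_H = 0.5034 × 659 = 332 kW.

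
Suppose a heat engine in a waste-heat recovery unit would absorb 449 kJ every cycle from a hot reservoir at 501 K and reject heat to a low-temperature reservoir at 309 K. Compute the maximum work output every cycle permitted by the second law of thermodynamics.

W_max ≈ 172 kJ

The second-law ceiling is the Carnot efficiency, η_max = 1 − T_C/T_H = 1 − 309.00/501.00 = 0.3832.
W_max = η_max · Q_H = 0.3832 × 449 = 172 kJ.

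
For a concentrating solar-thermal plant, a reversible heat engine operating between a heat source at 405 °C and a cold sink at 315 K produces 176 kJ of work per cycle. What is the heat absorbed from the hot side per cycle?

T_H = 405 °C → 405 + 273.15 = 678.15 K.
Carnot efficiency: η = 1 − T_C/T_H = 1 − 315.00/678.15 = 0.5355.
Q_H = W/η = 176/0.5355 = 328.7 kJ.

Q_H ≈ 328.7 kJ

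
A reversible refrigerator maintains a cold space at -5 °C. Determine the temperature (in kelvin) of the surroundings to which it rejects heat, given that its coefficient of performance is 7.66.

T_H ≈ 303 K

T_C = -5 °C → -5 + 273.15 = 268.15 K.
COP_R = T_C/(T_H − T_C) ⇒ T_H = T_C·(1 + 1/COP_R) = 268.15 × (1 + 1/7.66) = 303 K.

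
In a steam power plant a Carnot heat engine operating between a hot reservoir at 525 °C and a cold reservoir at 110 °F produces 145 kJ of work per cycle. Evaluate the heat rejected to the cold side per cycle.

T_H = 525 °C → 525 + 273.15 = 798.15 K.
T_C = 110 °F → (110 − 32) × 5/9 = 43.33 °C = 316.48 K.
For a reversible engine, η = 1 − T_C/T_H = 1 − 316.48/798.15 = 0.6035.
Since Q_C/Q_H = T_C/T_H and Q_H = W/η, Q_C = W·T_C/(T_H − T_C) = 145 × 316.48/481.67 = 95.27 kJ.

Q_C ≈ 95.27 kJ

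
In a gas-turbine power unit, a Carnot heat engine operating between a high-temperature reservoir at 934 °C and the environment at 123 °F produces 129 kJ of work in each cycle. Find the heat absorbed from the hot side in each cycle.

T_H = 934 °C → 934 + 273.15 = 1207.15 K.
T_C = 123 °F → (123 − 32) × 5/9 = 50.56 °C = 323.71 K.
Carnot efficiency: η = 1 − T_C/T_H = 1 − 323.71/1207.15 = 0.7318.
Q_H = W/η = 129/0.7318 = 176 kJ.

Q_H ≈ 176 kJ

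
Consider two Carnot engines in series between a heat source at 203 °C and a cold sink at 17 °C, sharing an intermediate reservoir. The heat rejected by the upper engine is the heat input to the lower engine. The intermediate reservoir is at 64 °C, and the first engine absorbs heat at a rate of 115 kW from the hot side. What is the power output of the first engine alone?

T_H = 203 °C → 203 + 273.15 = 476.15 K.
T_C = 17 °C → 17 + 273.15 = 290.15 K.
T_m = 64 °C → 64 + 273.15 = 337.15 K.
First-stage efficiency η₁ = 1 − T_m/T_H = 1 − 337.15/476.15 = 0.2919.
W₁ = η₁·Q_H = 0.2919 × 115 = 33.6 kW.

Ẇ₁ ≈ 33.6 kW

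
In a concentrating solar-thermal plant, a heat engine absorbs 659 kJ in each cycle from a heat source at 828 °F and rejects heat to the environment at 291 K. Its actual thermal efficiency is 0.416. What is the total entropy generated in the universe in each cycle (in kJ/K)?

T_H = 828 °F → (828 − 32) × 5/9 = 442.22 °C = 715.37 K.
W = η·Q_H = 0.416 × 659 = 274.1 kJ, so Q_C = Q_H − W = 384.9 kJ.
Entropy balance on the reservoirs: −Q_H/T_H = -0.9212 kJ/K, +Q_C/T_C = 1.323 kJ/K.
ΔS_univ = −Q_H/T_H + Q_C/T_C = 0.401 kJ/K (> 0, since η = 0.416 < η_Carnot = 0.593).

ΔS_univ ≈ 0.401 kJ/K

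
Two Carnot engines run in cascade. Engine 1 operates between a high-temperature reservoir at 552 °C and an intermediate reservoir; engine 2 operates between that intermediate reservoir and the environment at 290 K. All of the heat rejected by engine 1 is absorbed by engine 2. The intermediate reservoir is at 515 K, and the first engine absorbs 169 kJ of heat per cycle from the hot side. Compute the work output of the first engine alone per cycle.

W₁ ≈ 63.52 kJ

T_H = 552 °C → 552 + 273.15 = 825.15 K.
First-stage efficiency η₁ = 1 − T_m/T_H = 1 − 515.00/825.15 = 0.3759.
W₁ = η₁·Q_H = 0.3759 × 169 = 63.52 kJ.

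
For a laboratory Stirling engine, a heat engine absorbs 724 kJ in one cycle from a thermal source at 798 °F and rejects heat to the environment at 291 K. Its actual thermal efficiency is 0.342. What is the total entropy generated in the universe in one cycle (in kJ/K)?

T_H = 798 °F → (798 − 32) × 5/9 = 425.56 °C = 698.71 K.
W = η·Q_H = 0.342 × 724 = 247.6 kJ, so Q_C = Q_H − W = 476.4 kJ.
Entropy balance on the reservoirs: −Q_H/T_H = -1.036 kJ/K, +Q_C/T_C = 1.637 kJ/K.
ΔS_univ = −Q_H/T_H + Q_C/T_C = 0.601 kJ/K (> 0, since η = 0.342 < η_Carnot = 0.584).

ΔS_univ ≈ 0.601 kJ/K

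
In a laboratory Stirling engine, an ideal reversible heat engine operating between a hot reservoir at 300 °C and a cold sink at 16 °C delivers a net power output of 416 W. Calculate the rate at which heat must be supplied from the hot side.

Q̇_H ≈ 839.5 W

T_H = 300 °C → 300 + 273.15 = 573.15 K.
T_C = 16 °C → 16 + 273.15 = 289.15 K.
Since the cycle is reversible, η = 1 − T_C/T_H = 1 − 289.15/573.15 = 0.4955.
Q_H = W/η = 416/0.4955 = 839.5 W.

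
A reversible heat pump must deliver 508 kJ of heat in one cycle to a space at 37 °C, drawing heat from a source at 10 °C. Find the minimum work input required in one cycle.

W_in ≈ 44.2 kJ

T_H = 37 °C → 37 + 273.15 = 310.15 K.
T_C = 10 °C → 10 + 273.15 = 283.15 K.
For a reversible heat pump, COP_HP = T_H/(T_H − T_C) = 310.15/27.00 = 11.4870.
W = Q_H/COP_HP = 508/11.4870 = 44.2 kJ.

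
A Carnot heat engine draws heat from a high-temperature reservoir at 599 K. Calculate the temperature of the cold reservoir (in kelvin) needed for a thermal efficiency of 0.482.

From η = 1 − T_C/T_H, T_C = T_H·(1 − η) = 599.00 × (1 − 0.482) = 310 K.

T_C ≈ 310 K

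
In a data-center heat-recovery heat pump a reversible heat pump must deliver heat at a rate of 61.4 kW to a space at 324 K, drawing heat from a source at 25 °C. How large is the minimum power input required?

T_C = 25 °C → 25 + 273.15 = 298.15 K.
COP_HP = T_H/(T_H − T_C) = 324.00/25.85 = 12.5338.
W = Q_H/COP_HP = 61.4/12.5338 = 4.90 kW.

Ẇ_in ≈ 4.90 kW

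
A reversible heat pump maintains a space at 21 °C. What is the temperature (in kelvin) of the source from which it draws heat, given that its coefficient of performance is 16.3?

T_H = 21 °C → 21 + 273.15 = 294.15 K.
COP_HP = T_H/(T_H − T_C) ⇒ T_C = T_H·(COP_HP − 1)/COP_HP = 294.15 × (16.3 − 1)/16.3 = 276 K.

T_C ≈ 276 K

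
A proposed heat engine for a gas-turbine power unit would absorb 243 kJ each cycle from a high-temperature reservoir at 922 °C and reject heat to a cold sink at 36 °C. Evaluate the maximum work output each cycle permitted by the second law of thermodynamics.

W_max ≈ 180 kJ

T_H = 922 °C → 922 + 273.15 = 1195.15 K.
T_C = 36 °C → 36 + 273.15 = 309.15 K.
By the Carnot theorem, η_max = 1 − T_C/T_H = 1 − 309.15/1195.15 = 0.7413.
W_max = η_max · Q_H = 0.7413 × 243 = 180 kJ.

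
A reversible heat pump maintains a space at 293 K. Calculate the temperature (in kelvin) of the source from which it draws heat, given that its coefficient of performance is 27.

COP_HP = T_H/(T_H − T_C) ⇒ T_C = T_H·(COP_HP − 1)/COP_HP = 293.00 × (27 − 1)/27 = 282.1 K.

T_C ≈ 282.1 K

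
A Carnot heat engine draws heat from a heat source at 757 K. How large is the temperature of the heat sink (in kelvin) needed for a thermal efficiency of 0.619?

T_C ≈ 288.4 K

From η = 1 − T_C/T_H, T_C = T_H·(1 − η) = 757.00 × (1 − 0.619) = 288.4 K.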